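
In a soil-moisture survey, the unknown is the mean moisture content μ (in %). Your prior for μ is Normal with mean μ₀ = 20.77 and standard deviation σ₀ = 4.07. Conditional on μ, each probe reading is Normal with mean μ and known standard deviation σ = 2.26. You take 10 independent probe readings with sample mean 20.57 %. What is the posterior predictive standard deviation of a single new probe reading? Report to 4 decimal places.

2.3671

For Normal data with known variance σ², a Normal(μ₀, σ₀²) prior on μ is conjugate. Posterior precision = 1/σ₀² + n/σ²; posterior mean is the precision-weighted average of μ₀ and x̄.
σ₀² = 4.07² = 16.5649, σ² = 2.26² = 5.1076; σ² + n·σ₀² = 5.1076 + 10·16.5649 = 170.7566.
Posterior precision = 1/σ₀² + n/σ² = 1/16.5649 + 10/5.1076 = (σ² + n·σ₀²)/(σ₀²σ²) = 170.7566/(16.5649·5.1076); posterior variance σₙ² = σ₀²σ²/(σ² + n·σ₀²) = 16.5649·5.1076/170.7566 = 0.495482.
Predictive variance for one new observation = σₙ² + σ² = 16.5649·5.1076/170.7566 + 5.1076 = σ²·(σ₀² + 170.7566)/170.7566 = 5.1076·187.3215/170.7566 = 5.603082; SD = √(5.1076·187.3215/170.7566) = 2.3671.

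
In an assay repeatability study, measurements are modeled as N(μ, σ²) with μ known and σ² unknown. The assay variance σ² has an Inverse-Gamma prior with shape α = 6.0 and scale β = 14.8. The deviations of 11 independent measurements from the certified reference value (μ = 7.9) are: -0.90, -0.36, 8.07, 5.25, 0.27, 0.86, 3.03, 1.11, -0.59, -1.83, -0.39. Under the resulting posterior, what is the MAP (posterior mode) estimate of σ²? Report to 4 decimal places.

With known mean μ and an Inverse-Gamma(α, β) prior on σ², the Normal likelihood is conjugate: posterior is Inv-Gamma(α + n/2, β + Σ(xᵢ−μ)²/2).
Σ(xᵢ−μ)² = (-0.90)² + (-0.36)² + (8.07)² + (5.25)² + (0.27)² + (0.86)² + (3.03)² + (1.11)² + (-0.59)² + (-1.83)² + (-0.39)² = 108.7016.
Posterior: Inv-Gamma(6.0 + 11/2, 14.8 + 108.7016/2) = Inv-Gamma(11.50, 69.15080).
Mode = β/(α+1) = 69.15080/12.50 = 5.5321.

5.5321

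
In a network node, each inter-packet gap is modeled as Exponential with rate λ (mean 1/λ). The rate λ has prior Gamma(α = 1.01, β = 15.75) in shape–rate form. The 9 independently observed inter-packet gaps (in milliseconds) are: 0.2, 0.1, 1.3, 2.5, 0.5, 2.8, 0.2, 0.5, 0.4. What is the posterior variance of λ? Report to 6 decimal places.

With a Gamma(shape α, rate β) prior on the exponential rate λ, the posterior after n observations with total T = Σxᵢ is Gamma(α+n, β+T).
Sum of observations T = 8.5 milliseconds; n = 9.
Posterior: Gamma(1.01+9, 15.75+8.5) = Gamma(10.01, 24.25).
Var = α/β² = 0.017022.

0.017022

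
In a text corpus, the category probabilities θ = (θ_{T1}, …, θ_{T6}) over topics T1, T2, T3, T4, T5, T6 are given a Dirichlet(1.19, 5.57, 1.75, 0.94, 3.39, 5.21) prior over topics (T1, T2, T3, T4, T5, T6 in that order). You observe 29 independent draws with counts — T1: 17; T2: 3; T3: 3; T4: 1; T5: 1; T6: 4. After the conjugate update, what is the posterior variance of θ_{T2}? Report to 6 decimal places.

0.003100

The Dirichlet prior is conjugate to the Multinomial likelihood: each posterior αⱼ = prior αⱼ + observed count nⱼ.
Posterior concentration: (18.19, 8.57, 4.75, 1.94, 4.39, 9.21), total = 47.05.
Var[θ_j] = α_j(Σα−α_j)/((Σα)²(Σα+1)) = 8.57·38.48/(47.05²·48.05) = 0.003100.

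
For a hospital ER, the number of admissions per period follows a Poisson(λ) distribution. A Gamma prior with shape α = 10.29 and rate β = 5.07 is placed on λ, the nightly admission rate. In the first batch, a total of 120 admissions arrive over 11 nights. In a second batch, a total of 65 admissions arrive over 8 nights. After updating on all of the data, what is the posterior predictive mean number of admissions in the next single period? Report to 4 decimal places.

8.1134

With a Gamma(shape α, rate β) prior, the Poisson likelihood is conjugate: the posterior is Gamma(α + ΣXᵢ, β + n).
After batch 1: Gamma(α+S, β+n) = Gamma(10.29+120, 5.07+11) = Gamma(130.29, 16.07).
After batch 2: Gamma(α+S, β+n) = Gamma(130.29+65, 16.07+8) = Gamma(195.29, 24.07).
The predictive distribution for one future period is NegBinom with mean α/β = 8.1134.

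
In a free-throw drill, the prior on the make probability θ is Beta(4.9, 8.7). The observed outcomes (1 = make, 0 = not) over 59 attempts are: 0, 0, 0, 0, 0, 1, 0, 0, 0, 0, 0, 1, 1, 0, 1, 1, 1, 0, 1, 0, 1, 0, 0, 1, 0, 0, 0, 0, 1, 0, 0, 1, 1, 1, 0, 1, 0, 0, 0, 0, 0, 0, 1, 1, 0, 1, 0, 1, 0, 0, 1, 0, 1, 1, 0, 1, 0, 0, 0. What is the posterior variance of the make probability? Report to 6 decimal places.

The Beta prior is conjugate to a Binomial/Bernoulli likelihood; the update adds successes to α and failures to β.
Posterior: Beta(α+k, β+n−k) = Beta(4.9+22, 8.7+37) = Beta(26.9, 45.7).
Var = αβ/((α+β)²(α+β+1)) = 26.9·45.7/(72.6²·73.6) = 0.003169.

0.003169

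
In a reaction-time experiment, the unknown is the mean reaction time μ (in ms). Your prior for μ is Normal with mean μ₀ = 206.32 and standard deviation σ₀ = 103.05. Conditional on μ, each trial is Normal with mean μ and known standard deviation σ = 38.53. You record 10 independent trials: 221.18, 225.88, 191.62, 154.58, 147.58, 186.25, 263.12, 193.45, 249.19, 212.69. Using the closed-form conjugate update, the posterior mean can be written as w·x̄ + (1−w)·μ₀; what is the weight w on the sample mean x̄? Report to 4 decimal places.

0.9862

For Normal data with known variance σ², a Normal(μ₀, σ₀²) prior on μ is conjugate. Posterior precision = 1/σ₀² + n/σ²; posterior mean is the precision-weighted average of μ₀ and x̄.
σ₀² = 103.05² = 10619.3025, σ² = 38.53² = 1484.5609. Prior precision 1/σ₀² = 1/10619.3025; data precision n/σ² = 10/1484.5609.
w = (n/σ²)/(1/σ₀² + n/σ²) = n·σ₀²/(σ² + n·σ₀²) = 10·10619.3025/(1484.5609 + 10·10619.3025) = 106193.025/107677.5859 = 0.9862.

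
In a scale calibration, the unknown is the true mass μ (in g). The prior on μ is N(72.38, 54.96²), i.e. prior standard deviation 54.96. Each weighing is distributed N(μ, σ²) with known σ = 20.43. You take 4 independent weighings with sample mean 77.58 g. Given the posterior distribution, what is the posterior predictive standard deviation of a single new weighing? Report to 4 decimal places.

22.7650

For Normal data with known variance σ², a Normal(μ₀, σ₀²) prior on μ is conjugate. Posterior precision = 1/σ₀² + n/σ²; posterior mean is the precision-weighted average of μ₀ and x̄.
σ₀² = 54.96² = 3020.6016, σ² = 20.43² = 417.3849; σ² + n·σ₀² = 417.3849 + 4·3020.6016 = 12499.7913.
Posterior precision = 1/σ₀² + n/σ² = 1/3020.6016 + 4/417.3849 = (σ² + n·σ₀²)/(σ₀²σ²) = 12499.7913/(3020.6016·417.3849); posterior variance σₙ² = σ₀²σ²/(σ² + n·σ₀²) = 3020.6016·417.3849/12499.7913 = 100.861964.
Predictive variance for one new observation = σₙ² + σ² = 3020.6016·417.3849/12499.7913 + 417.3849 = σ²·(σ₀² + 12499.7913)/12499.7913 = 417.3849·15520.3929/12499.7913 = 518.246864; SD = √(417.3849·15520.3929/12499.7913) = 22.7650.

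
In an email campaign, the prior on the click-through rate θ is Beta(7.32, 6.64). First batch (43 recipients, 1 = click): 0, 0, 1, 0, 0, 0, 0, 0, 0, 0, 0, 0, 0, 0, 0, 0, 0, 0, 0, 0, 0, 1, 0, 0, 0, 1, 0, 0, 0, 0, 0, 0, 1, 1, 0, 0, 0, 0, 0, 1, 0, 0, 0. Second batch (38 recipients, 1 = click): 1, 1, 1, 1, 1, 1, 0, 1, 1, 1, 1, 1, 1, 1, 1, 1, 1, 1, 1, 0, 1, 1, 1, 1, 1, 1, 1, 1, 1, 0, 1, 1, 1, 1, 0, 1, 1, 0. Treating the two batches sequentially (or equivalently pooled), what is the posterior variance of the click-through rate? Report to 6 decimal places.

The Beta prior is conjugate to a Binomial/Bernoulli likelihood; the update adds successes to α and failures to β.
After batch 1: Beta(7.32+6, 6.64+37) = Beta(13.32, 43.64).
After batch 2: Beta(13.32+33, 43.64+5) = Beta(46.32, 48.64).
Var = αβ/((α+β)²(α+β+1)) = 46.32·48.64/(94.96²·95.96) = 0.002604.

0.002604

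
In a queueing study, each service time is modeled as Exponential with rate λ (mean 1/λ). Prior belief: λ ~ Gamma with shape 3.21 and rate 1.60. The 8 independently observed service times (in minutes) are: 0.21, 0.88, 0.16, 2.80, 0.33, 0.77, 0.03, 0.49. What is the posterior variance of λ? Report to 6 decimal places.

0.212098

With a Gamma(shape α, rate β) prior on the exponential rate λ, the posterior after n observations with total T = Σxᵢ is Gamma(α+n, β+T).
Sum of observations T = 5.67 minutes; n = 8.
Posterior: Gamma(3.21+8, 1.60+5.67) = Gamma(11.21, 7.27).
Var = α/β² = 0.212098.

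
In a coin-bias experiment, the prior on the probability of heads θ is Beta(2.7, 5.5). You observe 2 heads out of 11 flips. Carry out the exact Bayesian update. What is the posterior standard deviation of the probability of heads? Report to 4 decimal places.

0.0957

The Beta prior is conjugate to a Binomial/Bernoulli likelihood; the update adds successes to α and failures to β.
Posterior: Beta(α+k, β+n−k) = Beta(2.7+2, 5.5+9) = Beta(4.7, 14.5).
Var = αβ/((α+β)²(α+β+1)) = 4.7·14.5/(19.2²·20.2) = 0.00915192; SD = √0.00915192 = 0.0957.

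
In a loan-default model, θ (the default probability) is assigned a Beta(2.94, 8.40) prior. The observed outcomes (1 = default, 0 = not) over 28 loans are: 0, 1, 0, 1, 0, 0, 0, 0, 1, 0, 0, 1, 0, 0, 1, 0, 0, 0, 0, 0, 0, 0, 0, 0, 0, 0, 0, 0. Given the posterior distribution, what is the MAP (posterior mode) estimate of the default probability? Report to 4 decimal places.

0.1859

The Beta prior is conjugate to a Binomial/Bernoulli likelihood; the update adds successes to α and failures to β.
Posterior: Beta(α+k, β+n−k) = Beta(2.94+5, 8.40+23) = Beta(7.94, 31.40).
Mode of Beta(a,b) for a,b>1 is (a−1)/(a+b−2) = 6.94/37.34 = 0.1859.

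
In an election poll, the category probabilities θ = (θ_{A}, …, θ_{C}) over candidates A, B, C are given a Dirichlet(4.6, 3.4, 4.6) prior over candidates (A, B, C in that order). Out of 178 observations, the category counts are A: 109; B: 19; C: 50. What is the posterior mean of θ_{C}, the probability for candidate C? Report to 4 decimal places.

The Dirichlet prior is conjugate to the Multinomial likelihood: each posterior αⱼ = prior αⱼ + observed count nⱼ.
Posterior concentration: (113.6, 22.4, 54.6), total = 190.6.
E[θ_{C}|data] = α_{C}/Σα = 54.6/190.6 = 0.2865.

0.2865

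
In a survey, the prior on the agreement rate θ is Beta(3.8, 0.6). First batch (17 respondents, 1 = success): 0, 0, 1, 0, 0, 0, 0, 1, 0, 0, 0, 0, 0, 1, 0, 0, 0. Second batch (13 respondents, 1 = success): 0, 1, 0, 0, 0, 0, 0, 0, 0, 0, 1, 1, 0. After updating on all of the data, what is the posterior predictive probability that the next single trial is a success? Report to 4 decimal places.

The Beta prior is conjugate to a Binomial/Bernoulli likelihood; the update adds successes to α and failures to β.
After batch 1: Beta(3.8+3, 0.6+14) = Beta(6.8, 14.6).
After batch 2: Beta(6.8+3, 14.6+10) = Beta(9.8, 24.6).
For a single future Bernoulli trial, P(success | data) = α/(α+β) = 0.2849.

0.2849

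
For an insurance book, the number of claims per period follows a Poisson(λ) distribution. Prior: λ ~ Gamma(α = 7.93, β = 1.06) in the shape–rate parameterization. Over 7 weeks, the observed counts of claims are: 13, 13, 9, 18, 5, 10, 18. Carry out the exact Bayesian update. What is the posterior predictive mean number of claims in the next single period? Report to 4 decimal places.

With a Gamma(shape α, rate β) prior, the Poisson likelihood is conjugate: the posterior is Gamma(α + ΣXᵢ, β + n).
Sum of counts S = 86 over n = 7 weeks.
Posterior: Gamma(α+S, β+n) = Gamma(7.93+86, 1.06+7) = Gamma(93.93, 8.06).
The predictive distribution for one future period is NegBinom with mean α/β = 11.6538.

11.6538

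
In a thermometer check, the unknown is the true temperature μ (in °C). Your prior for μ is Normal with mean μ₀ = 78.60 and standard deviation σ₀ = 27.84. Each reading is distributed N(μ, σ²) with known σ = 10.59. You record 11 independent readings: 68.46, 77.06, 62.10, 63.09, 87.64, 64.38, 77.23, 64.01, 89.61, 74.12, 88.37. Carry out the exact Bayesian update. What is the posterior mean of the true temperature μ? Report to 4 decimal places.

For Normal data with known variance σ², a Normal(μ₀, σ₀²) prior on μ is conjugate. Posterior precision = 1/σ₀² + n/σ²; posterior mean is the precision-weighted average of μ₀ and x̄.
Σxᵢ = 68.46 + 77.06 + 62.10 + 63.09 + 87.64 + 64.38 + 77.23 + 64.01 + 89.61 + 74.12 + 88.37 = 816.07, so n·x̄ = 816.07.
σ₀² = 27.84² = 775.0656, σ² = 10.59² = 112.1481; σ² + n·σ₀² = 112.1481 + 11·775.0656 = 8637.8697.
Posterior mean = (μ₀/σ₀² + n·x̄/σ²)/(1/σ₀² + n/σ²) = (σ²·μ₀ + σ₀²·n·x̄)/(σ² + n·σ₀²) = (112.1481·78.60 + 775.0656·816.07)/8637.8697 = 641322.624852/8637.8697 = 74.2455.

74.2455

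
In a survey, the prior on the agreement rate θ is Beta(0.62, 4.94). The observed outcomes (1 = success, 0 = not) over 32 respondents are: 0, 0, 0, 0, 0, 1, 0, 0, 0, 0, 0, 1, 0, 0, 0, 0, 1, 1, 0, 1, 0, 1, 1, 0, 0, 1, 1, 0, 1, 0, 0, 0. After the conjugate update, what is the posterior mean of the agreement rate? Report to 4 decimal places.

The Beta prior is conjugate to a Binomial/Bernoulli likelihood; the update adds successes to α and failures to β.
Posterior: Beta(α+k, β+n−k) = Beta(0.62+10, 4.94+22) = Beta(10.62, 26.94).
Posterior mean = α/(α+β) = 10.62/37.56 = 0.2827.

0.2827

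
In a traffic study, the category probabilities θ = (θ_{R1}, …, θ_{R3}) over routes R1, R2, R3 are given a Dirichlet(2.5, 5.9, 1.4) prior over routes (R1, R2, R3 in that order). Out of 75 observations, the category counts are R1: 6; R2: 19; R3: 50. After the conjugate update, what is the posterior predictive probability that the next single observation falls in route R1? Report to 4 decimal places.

The Dirichlet prior is conjugate to the Multinomial likelihood: each posterior αⱼ = prior αⱼ + observed count nⱼ.
Posterior concentration: (8.5, 24.9, 51.4), total = 84.8.
P(next = R1 | data) = α_{R1}/Σα = 0.1002.

0.1002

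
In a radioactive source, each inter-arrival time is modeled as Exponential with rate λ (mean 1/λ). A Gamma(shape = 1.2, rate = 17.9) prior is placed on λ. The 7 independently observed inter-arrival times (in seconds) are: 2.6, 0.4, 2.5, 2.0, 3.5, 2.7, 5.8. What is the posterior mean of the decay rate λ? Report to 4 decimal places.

0.2193

With a Gamma(shape α, rate β) prior on the exponential rate λ, the posterior after n observations with total T = Σxᵢ is Gamma(α+n, β+T).
Sum of observations T = 19.5 seconds; n = 7.
Posterior: Gamma(1.2+7, 17.9+19.5) = Gamma(8.2, 37.4).
Posterior mean of λ = α/β = 8.2/37.4 = 0.2193.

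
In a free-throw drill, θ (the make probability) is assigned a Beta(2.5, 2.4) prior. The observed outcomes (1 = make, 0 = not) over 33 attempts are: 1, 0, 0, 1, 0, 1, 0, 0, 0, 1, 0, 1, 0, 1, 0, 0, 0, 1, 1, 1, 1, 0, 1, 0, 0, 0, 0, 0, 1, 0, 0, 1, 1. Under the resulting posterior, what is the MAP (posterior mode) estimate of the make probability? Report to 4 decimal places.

0.4318

The Beta prior is conjugate to a Binomial/Bernoulli likelihood; the update adds successes to α and failures to β.
Posterior: Beta(α+k, β+n−k) = Beta(2.5+14, 2.4+19) = Beta(16.5, 21.4).
Mode of Beta(a,b) for a,b>1 is (a−1)/(a+b−2) = 15.5/35.9 = 0.4318.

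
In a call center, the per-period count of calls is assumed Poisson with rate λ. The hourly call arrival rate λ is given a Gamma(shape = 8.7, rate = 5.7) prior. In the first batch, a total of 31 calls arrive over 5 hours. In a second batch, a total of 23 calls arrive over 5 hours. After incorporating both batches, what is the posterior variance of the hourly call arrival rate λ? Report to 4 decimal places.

0.2544

With a Gamma(shape α, rate β) prior, the Poisson likelihood is conjugate: the posterior is Gamma(α + ΣXᵢ, β + n).
After batch 1: Gamma(α+S, β+n) = Gamma(8.7+31, 5.7+5) = Gamma(39.7, 10.7).
After batch 2: Gamma(α+S, β+n) = Gamma(39.7+23, 10.7+5) = Gamma(62.7, 15.7).
Var = α/β² = 62.7/15.7² = 0.2544.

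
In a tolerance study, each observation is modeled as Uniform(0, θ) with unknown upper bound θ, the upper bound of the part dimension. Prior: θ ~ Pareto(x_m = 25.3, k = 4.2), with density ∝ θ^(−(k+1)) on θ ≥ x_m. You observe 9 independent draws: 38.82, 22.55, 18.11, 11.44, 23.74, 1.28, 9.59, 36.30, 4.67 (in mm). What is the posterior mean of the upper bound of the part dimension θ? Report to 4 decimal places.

42.0020

A Pareto(scale x_m, shape k) prior on the upper bound θ of Uniform(0, θ) is conjugate: posterior is Pareto(max(x_m, max xᵢ), k + n).
Sample maximum = 38.82; prior scale x_m = 25.3 → posterior scale = max = 38.82.
Posterior shape = 4.2 + 9 = 13.2.
E[θ|data] = k·x_m/(k−1) = 13.2·38.82/12.2 = 42.0020.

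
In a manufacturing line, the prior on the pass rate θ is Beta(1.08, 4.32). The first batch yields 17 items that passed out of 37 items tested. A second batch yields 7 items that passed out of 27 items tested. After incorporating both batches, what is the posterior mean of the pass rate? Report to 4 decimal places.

The Beta prior is conjugate to a Binomial/Bernoulli likelihood; the update adds successes to α and failures to β.
After batch 1: Beta(1.08+17, 4.32+20) = Beta(18.08, 24.32).
After batch 2: Beta(18.08+7, 24.32+20) = Beta(25.08, 44.32).
Posterior mean = α/(α+β) = 25.08/69.40 = 0.3614.

0.3614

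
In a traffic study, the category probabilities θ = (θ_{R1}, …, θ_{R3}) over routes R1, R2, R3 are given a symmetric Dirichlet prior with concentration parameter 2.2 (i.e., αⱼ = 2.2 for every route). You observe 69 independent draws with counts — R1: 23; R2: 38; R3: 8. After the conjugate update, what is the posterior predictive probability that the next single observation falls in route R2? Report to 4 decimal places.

0.5317

The Dirichlet prior is conjugate to the Multinomial likelihood: each posterior αⱼ = prior αⱼ + observed count nⱼ.
Posterior concentration: (25.2, 40.2, 10.2), total = 75.6.
P(next = R2 | data) = α_{R2}/Σα = 0.5317.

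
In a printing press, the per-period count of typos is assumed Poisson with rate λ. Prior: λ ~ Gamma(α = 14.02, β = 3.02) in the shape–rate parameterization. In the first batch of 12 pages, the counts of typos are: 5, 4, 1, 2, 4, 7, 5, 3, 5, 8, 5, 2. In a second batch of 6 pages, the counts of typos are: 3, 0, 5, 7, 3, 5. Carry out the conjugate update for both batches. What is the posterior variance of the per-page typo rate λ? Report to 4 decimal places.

With a Gamma(shape α, rate β) prior, the Poisson likelihood is conjugate: the posterior is Gamma(α + ΣXᵢ, β + n).
Batch 1: sum of counts S = 51 over n = 12 pages.
After batch 1: Gamma(α+S, β+n) = Gamma(14.02+51, 3.02+12) = Gamma(65.02, 15.02).
Batch 2: sum of counts S = 23 over n = 6 pages.
After batch 2: Gamma(α+S, β+n) = Gamma(65.02+23, 15.02+6) = Gamma(88.02, 21.02).
Var = α/β² = 88.02/21.02² = 0.1992.

0.1992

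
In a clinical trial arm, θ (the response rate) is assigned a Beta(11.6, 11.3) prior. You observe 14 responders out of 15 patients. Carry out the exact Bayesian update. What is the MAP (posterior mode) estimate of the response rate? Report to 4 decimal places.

0.6852

The Beta prior is conjugate to a Binomial/Bernoulli likelihood; the update adds successes to α and failures to β.
Posterior: Beta(α+k, β+n−k) = Beta(11.6+14, 11.3+1) = Beta(25.6, 12.3).
Mode of Beta(a,b) for a,b>1 is (a−1)/(a+b−2) = 24.6/35.9 = 0.6852.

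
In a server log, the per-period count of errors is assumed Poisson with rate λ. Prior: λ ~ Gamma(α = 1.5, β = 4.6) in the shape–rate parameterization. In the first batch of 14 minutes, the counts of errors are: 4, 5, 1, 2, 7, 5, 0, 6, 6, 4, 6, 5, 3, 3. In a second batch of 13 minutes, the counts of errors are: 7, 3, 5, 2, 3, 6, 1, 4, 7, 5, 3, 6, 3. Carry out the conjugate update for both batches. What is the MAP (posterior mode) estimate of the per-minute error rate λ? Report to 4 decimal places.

With a Gamma(shape α, rate β) prior, the Poisson likelihood is conjugate: the posterior is Gamma(α + ΣXᵢ, β + n).
Batch 1: sum of counts S = 57 over n = 14 minutes.
After batch 1: Gamma(α+S, β+n) = Gamma(1.5+57, 4.6+14) = Gamma(58.5, 18.6).
Batch 2: sum of counts S = 55 over n = 13 minutes.
After batch 2: Gamma(α+S, β+n) = Gamma(58.5+55, 18.6+13) = Gamma(113.5, 31.6).
Mode of Gamma(α,β) for α≥1 is (α−1)/β = 112.5/31.6 = 3.5601.

3.5601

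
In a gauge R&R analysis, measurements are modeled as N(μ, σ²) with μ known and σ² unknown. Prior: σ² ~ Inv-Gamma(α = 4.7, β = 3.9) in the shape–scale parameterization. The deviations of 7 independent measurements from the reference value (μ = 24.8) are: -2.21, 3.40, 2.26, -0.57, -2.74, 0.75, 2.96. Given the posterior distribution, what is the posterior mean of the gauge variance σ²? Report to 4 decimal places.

With known mean μ and an Inverse-Gamma(α, β) prior on σ², the Normal likelihood is conjugate: posterior is Inv-Gamma(α + n/2, β + Σ(xᵢ−μ)²/2).
Σ(xᵢ−μ)² = (-2.21)² + (3.40)² + (2.26)² + (-0.57)² + (-2.74)² + (0.75)² + (2.96)² = 38.7083.
Posterior: Inv-Gamma(4.7 + 7/2, 3.9 + 38.7083/2) = Inv-Gamma(8.20, 23.25415).
E[σ²|data] = β/(α−1) = 23.25415/7.20 = 3.2297.

3.2297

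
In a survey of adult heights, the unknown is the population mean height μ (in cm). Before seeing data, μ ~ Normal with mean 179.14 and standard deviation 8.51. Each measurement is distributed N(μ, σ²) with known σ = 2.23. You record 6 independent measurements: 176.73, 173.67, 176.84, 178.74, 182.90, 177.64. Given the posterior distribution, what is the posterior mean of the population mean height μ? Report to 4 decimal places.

For Normal data with known variance σ², a Normal(μ₀, σ₀²) prior on μ is conjugate. Posterior precision = 1/σ₀² + n/σ²; posterior mean is the precision-weighted average of μ₀ and x̄.
Σxᵢ = 176.73 + 173.67 + 176.84 + 178.74 + 182.90 + 177.64 = 1066.52, so n·x̄ = 1066.52.
σ₀² = 8.51² = 72.4201, σ² = 2.23² = 4.9729; σ² + n·σ₀² = 4.9729 + 6·72.4201 = 439.4935.
Posterior mean = (μ₀/σ₀² + n·x̄/σ²)/(1/σ₀² + n/σ²) = (σ²·μ₀ + σ₀²·n·x̄)/(σ² + n·σ₀²) = (4.9729·179.14 + 72.4201·1066.52)/439.4935 = 78128.330358/439.4935 = 177.7690.

177.7690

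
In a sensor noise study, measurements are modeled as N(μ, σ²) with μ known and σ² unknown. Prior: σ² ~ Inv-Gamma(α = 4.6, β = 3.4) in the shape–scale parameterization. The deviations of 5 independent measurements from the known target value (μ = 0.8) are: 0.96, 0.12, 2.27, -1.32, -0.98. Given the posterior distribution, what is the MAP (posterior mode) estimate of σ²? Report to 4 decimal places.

0.9625

With known mean μ and an Inverse-Gamma(α, β) prior on σ², the Normal likelihood is conjugate: posterior is Inv-Gamma(α + n/2, β + Σ(xᵢ−μ)²/2).
Σ(xᵢ−μ)² = (0.96)² + (0.12)² + (2.27)² + (-1.32)² + (-0.98)² = 8.7917.
Posterior: Inv-Gamma(4.6 + 5/2, 3.4 + 8.7917/2) = Inv-Gamma(7.10, 7.79585).
Mode = β/(α+1) = 7.79585/8.10 = 0.9625.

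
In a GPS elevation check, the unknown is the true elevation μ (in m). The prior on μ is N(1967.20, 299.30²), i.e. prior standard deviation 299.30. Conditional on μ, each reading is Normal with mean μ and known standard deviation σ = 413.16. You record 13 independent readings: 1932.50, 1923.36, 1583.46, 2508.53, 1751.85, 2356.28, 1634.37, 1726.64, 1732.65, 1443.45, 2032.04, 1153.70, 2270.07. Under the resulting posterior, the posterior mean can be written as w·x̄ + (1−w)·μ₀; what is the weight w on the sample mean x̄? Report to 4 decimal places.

0.8722

For Normal data with known variance σ², a Normal(μ₀, σ₀²) prior on μ is conjugate. Posterior precision = 1/σ₀² + n/σ²; posterior mean is the precision-weighted average of μ₀ and x̄.
σ₀² = 299.30² = 89580.49, σ² = 413.16² = 170701.1856. Prior precision 1/σ₀² = 1/89580.49; data precision n/σ² = 13/170701.1856.
w = (n/σ²)/(1/σ₀² + n/σ²) = n·σ₀²/(σ² + n·σ₀²) = 13·89580.49/(170701.1856 + 13·89580.49) = 1164546.37/1335247.5556 = 0.8722.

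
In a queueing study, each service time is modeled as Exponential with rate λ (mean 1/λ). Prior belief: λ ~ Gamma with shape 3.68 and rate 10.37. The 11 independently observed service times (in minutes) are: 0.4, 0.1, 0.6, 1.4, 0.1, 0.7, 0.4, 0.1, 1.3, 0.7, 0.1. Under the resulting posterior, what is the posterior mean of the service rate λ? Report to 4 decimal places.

0.9023

With a Gamma(shape α, rate β) prior on the exponential rate λ, the posterior after n observations with total T = Σxᵢ is Gamma(α+n, β+T).
Sum of observations T = 5.9 minutes; n = 11.
Posterior: Gamma(3.68+11, 10.37+5.9) = Gamma(14.68, 16.27).
Posterior mean of λ = α/β = 14.68/16.27 = 0.9023.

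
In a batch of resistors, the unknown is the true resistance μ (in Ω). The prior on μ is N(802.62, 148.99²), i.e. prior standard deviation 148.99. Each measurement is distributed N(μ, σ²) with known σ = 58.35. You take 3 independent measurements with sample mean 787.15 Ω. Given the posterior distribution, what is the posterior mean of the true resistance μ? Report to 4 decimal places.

For Normal data with known variance σ², a Normal(μ₀, σ₀²) prior on μ is conjugate. Posterior precision = 1/σ₀² + n/σ²; posterior mean is the precision-weighted average of μ₀ and x̄.
n·x̄ = 3·787.15 = 2361.45.
σ₀² = 148.99² = 22198.0201, σ² = 58.35² = 3404.7225; σ² + n·σ₀² = 3404.7225 + 3·22198.0201 = 69998.7828.
Posterior mean = (μ₀/σ₀² + n·x̄/σ²)/(1/σ₀² + n/σ²) = (σ²·μ₀ + σ₀²·n·x̄)/(σ² + n·σ₀²) = (3404.7225·802.62 + 22198.0201·2361.45)/69998.7828 = 55152212.938095/69998.7828 = 787.9025.

787.9025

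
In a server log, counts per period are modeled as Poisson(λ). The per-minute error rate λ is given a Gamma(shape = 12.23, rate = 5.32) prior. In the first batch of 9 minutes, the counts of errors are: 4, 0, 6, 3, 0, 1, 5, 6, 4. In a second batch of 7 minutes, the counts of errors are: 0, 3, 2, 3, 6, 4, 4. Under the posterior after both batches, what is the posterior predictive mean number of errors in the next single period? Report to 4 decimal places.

2.9658

With a Gamma(shape α, rate β) prior, the Poisson likelihood is conjugate: the posterior is Gamma(α + ΣXᵢ, β + n).
Batch 1: sum of counts S = 29 over n = 9 minutes.
After batch 1: Gamma(α+S, β+n) = Gamma(12.23+29, 5.32+9) = Gamma(41.23, 14.32).
Batch 2: sum of counts S = 22 over n = 7 minutes.
After batch 2: Gamma(α+S, β+n) = Gamma(41.23+22, 14.32+7) = Gamma(63.23, 21.32).
The predictive distribution for one future period is NegBinom with mean α/β = 2.9658.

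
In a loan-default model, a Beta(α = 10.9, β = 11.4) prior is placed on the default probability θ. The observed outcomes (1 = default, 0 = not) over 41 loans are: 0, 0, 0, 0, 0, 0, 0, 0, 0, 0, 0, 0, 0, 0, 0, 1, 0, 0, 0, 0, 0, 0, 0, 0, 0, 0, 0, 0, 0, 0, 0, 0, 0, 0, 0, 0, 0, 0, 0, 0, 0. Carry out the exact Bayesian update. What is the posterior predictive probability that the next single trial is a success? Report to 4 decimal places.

0.1880

The Beta prior is conjugate to a Binomial/Bernoulli likelihood; the update adds successes to α and failures to β.
Posterior: Beta(α+k, β+n−k) = Beta(10.9+1, 11.4+40) = Beta(11.9, 51.4).
For a single future Bernoulli trial, P(success | data) = α/(α+β) = 0.1880.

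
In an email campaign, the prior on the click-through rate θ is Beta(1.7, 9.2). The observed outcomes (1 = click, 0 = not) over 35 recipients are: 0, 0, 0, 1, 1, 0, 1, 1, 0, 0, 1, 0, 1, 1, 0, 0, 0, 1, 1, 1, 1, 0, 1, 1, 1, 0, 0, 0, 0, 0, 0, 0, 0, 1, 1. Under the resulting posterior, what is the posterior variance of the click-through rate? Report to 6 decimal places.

The Beta prior is conjugate to a Binomial/Bernoulli likelihood; the update adds successes to α and failures to β.
Posterior: Beta(α+k, β+n−k) = Beta(1.7+16, 9.2+19) = Beta(17.7, 28.2).
Var = αβ/((α+β)²(α+β+1)) = 17.7·28.2/(45.9²·46.9) = 0.005052.

0.005052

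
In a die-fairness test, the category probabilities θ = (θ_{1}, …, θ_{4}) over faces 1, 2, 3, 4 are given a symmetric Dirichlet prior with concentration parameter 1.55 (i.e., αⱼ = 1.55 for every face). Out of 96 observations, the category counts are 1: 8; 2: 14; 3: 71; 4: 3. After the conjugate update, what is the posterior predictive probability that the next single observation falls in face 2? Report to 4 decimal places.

The Dirichlet prior is conjugate to the Multinomial likelihood: each posterior αⱼ = prior αⱼ + observed count nⱼ.
Posterior concentration: (9.55, 15.55, 72.55, 4.55), total = 102.20.
P(next = 2 | data) = α_{2}/Σα = 0.1522.

0.1522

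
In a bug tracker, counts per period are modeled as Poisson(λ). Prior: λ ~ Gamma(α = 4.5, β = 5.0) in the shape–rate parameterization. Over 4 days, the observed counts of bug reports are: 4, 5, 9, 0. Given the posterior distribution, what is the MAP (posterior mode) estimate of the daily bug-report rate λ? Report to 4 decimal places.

2.3889

With a Gamma(shape α, rate β) prior, the Poisson likelihood is conjugate: the posterior is Gamma(α + ΣXᵢ, β + n).
Sum of counts S = 18 over n = 4 days.
Posterior: Gamma(α+S, β+n) = Gamma(4.5+18, 5.0+4) = Gamma(22.5, 9.0).
Mode of Gamma(α,β) for α≥1 is (α−1)/β = 21.5/9.0 = 2.3889.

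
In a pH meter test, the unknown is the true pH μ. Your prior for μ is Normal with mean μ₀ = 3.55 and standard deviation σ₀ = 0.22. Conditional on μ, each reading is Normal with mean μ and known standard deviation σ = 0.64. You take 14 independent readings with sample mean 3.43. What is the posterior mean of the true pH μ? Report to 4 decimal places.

3.4752

For Normal data with known variance σ², a Normal(μ₀, σ₀²) prior on μ is conjugate. Posterior precision = 1/σ₀² + n/σ²; posterior mean is the precision-weighted average of μ₀ and x̄.
n·x̄ = 14·3.43 = 48.02.
σ₀² = 0.22² = 0.0484, σ² = 0.64² = 0.4096; σ² + n·σ₀² = 0.4096 + 14·0.0484 = 1.0872.
Posterior mean = (μ₀/σ₀² + n·x̄/σ²)/(1/σ₀² + n/σ²) = (σ²·μ₀ + σ₀²·n·x̄)/(σ² + n·σ₀²) = (0.4096·3.55 + 0.0484·48.02)/1.0872 = 3.778248/1.0872 = 3.4752.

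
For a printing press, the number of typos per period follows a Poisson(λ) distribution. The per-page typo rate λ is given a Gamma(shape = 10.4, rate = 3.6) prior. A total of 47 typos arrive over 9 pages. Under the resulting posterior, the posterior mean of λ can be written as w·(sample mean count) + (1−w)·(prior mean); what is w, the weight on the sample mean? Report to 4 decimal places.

With a Gamma(shape α, rate β) prior, the Poisson likelihood is conjugate: the posterior is Gamma(α + ΣXᵢ, β + n).
Posterior mean = (α₀+S)/(β₀+n) = [n/(β₀+n)]·(S/n) + [β₀/(β₀+n)]·(α₀/β₀), so only n and β₀ enter the weight.
Weight on data w = n/(β₀+n) = 9/(3.6+9) = 9/12.6 = 0.7143.

0.7143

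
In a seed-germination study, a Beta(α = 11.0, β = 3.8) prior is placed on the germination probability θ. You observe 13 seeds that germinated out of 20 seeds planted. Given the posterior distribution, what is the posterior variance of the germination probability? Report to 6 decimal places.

The Beta prior is conjugate to a Binomial/Bernoulli likelihood; the update adds successes to α and failures to β.
Posterior: Beta(α+k, β+n−k) = Beta(11.0+13, 3.8+7) = Beta(24.0, 10.8).
Var = αβ/((α+β)²(α+β+1)) = 24.0·10.8/(34.8²·35.8) = 0.005979.

0.005979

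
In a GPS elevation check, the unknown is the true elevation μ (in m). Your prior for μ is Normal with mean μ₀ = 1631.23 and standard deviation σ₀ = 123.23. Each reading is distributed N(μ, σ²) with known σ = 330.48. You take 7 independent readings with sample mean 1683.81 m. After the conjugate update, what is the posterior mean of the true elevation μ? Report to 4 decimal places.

1657.1641

For Normal data with known variance σ², a Normal(μ₀, σ₀²) prior on μ is conjugate. Posterior precision = 1/σ₀² + n/σ²; posterior mean is the precision-weighted average of μ₀ and x̄.
n·x̄ = 7·1683.81 = 11786.67.
σ₀² = 123.23² = 15185.6329, σ² = 330.48² = 109217.0304; σ² + n·σ₀² = 109217.0304 + 7·15185.6329 = 215516.4607.
Posterior mean = (μ₀/σ₀² + n·x̄/σ²)/(1/σ₀² + n/σ²) = (σ²·μ₀ + σ₀²·n·x̄)/(σ² + n·σ₀²) = (109217.0304·1631.23 + 15185.6329·11786.67)/215516.4607 = 357146140.232835/215516.4607 = 1657.1641.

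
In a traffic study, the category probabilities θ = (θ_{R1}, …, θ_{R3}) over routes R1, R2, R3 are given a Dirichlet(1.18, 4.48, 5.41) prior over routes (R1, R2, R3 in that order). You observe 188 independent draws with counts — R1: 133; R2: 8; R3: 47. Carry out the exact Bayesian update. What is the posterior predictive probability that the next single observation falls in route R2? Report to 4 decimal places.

0.0627

The Dirichlet prior is conjugate to the Multinomial likelihood: each posterior αⱼ = prior αⱼ + observed count nⱼ.
Posterior concentration: (134.18, 12.48, 52.41), total = 199.07.
P(next = R2 | data) = α_{R2}/Σα = 0.0627.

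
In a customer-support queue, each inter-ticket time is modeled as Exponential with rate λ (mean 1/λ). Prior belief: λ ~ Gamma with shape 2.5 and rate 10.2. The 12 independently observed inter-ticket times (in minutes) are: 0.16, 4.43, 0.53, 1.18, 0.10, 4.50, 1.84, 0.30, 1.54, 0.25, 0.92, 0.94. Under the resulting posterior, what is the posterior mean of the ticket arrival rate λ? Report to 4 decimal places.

With a Gamma(shape α, rate β) prior on the exponential rate λ, the posterior after n observations with total T = Σxᵢ is Gamma(α+n, β+T).
Sum of observations T = 16.69 minutes; n = 12.
Posterior: Gamma(2.5+12, 10.2+16.69) = Gamma(14.5, 26.89).
Posterior mean of λ = α/β = 14.5/26.89 = 0.5392.

0.5392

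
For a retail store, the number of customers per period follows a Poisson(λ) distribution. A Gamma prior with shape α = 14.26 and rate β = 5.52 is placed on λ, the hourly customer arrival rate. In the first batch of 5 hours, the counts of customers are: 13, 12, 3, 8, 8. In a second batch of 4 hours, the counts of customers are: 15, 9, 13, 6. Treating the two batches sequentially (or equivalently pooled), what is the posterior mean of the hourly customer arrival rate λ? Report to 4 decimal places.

With a Gamma(shape α, rate β) prior, the Poisson likelihood is conjugate: the posterior is Gamma(α + ΣXᵢ, β + n).
Batch 1: sum of counts S = 44 over n = 5 hours.
After batch 1: Gamma(α+S, β+n) = Gamma(14.26+44, 5.52+5) = Gamma(58.26, 10.52).
Batch 2: sum of counts S = 43 over n = 4 hours.
After batch 2: Gamma(α+S, β+n) = Gamma(58.26+43, 10.52+4) = Gamma(101.26, 14.52).
Posterior mean = α/β = 101.26/14.52 = 6.9738.

6.9738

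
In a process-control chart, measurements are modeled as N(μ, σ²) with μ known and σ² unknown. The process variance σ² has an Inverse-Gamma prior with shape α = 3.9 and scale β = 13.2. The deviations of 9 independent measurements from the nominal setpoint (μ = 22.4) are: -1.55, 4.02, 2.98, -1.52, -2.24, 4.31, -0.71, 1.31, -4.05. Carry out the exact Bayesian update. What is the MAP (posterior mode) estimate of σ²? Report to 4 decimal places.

With known mean μ and an Inverse-Gamma(α, β) prior on σ², the Normal likelihood is conjugate: posterior is Inv-Gamma(α + n/2, β + Σ(xᵢ−μ)²/2).
Σ(xᵢ−μ)² = (-1.55)² + (4.02)² + (2.98)² + (-1.52)² + (-2.24)² + (4.31)² + (-0.71)² + (1.31)² + (-4.05)² = 71.9701.
Posterior: Inv-Gamma(3.9 + 9/2, 13.2 + 71.9701/2) = Inv-Gamma(8.40, 49.18505).
Mode = β/(α+1) = 49.18505/9.40 = 5.2325.

5.2325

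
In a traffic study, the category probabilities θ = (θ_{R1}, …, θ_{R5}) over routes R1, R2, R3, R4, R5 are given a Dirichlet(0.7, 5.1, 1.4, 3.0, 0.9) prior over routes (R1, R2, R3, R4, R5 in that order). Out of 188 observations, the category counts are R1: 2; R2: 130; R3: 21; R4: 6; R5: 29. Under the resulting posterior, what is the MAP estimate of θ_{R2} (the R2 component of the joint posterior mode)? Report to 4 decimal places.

0.6909

The Dirichlet prior is conjugate to the Multinomial likelihood: each posterior αⱼ = prior αⱼ + observed count nⱼ.
Posterior concentration: (2.7, 135.1, 22.4, 9.0, 29.9), total = 199.1.
Joint mode component: (α_{R2}−1)/(Σα−K) = 134.1/194.1 = 0.6909.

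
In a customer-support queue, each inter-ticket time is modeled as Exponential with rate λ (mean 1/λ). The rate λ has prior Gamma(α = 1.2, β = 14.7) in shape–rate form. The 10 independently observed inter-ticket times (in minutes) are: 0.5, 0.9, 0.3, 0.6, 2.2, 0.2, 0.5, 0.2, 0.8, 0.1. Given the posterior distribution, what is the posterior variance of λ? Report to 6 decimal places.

0.025397

With a Gamma(shape α, rate β) prior on the exponential rate λ, the posterior after n observations with total T = Σxᵢ is Gamma(α+n, β+T).
Sum of observations T = 6.3 minutes; n = 10.
Posterior: Gamma(1.2+10, 14.7+6.3) = Gamma(11.2, 21.0).
Var = α/β² = 0.025397.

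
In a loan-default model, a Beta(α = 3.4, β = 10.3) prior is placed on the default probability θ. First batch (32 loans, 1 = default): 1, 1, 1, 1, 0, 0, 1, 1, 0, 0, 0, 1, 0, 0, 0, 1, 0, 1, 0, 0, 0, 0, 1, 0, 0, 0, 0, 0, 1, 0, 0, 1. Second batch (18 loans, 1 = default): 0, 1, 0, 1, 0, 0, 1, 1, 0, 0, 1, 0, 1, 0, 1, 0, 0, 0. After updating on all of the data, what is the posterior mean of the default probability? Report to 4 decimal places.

0.3516

The Beta prior is conjugate to a Binomial/Bernoulli likelihood; the update adds successes to α and failures to β.
After batch 1: Beta(3.4+12, 10.3+20) = Beta(15.4, 30.3).
After batch 2: Beta(15.4+7, 30.3+11) = Beta(22.4, 41.3).
Posterior mean = α/(α+β) = 22.4/63.7 = 0.3516.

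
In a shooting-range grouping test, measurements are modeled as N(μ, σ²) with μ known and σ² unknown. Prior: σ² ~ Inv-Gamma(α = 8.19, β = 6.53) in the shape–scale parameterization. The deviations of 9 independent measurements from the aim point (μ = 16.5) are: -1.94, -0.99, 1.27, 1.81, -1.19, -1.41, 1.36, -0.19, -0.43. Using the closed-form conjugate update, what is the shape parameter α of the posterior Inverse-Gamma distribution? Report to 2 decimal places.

With known mean μ and an Inverse-Gamma(α, β) prior on σ², the Normal likelihood is conjugate: posterior is Inv-Gamma(α + n/2, β + Σ(xᵢ−μ)²/2).
Σ(xᵢ−μ)² = (-1.94)² + (-0.99)² + (1.27)² + (1.81)² + (-1.19)² + (-1.41)² + (1.36)² + (-0.19)² + (-0.43)² = 15.1075.
Posterior: Inv-Gamma(8.19 + 9/2, 6.53 + 15.1075/2) = Inv-Gamma(12.69, 14.08375).
Posterior α = 12.69.

12.69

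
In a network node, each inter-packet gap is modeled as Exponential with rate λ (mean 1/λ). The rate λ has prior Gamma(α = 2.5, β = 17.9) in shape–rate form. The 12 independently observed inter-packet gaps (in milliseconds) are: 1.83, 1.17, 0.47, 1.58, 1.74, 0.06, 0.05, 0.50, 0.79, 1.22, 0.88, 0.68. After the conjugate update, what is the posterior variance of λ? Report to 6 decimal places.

0.017397

With a Gamma(shape α, rate β) prior on the exponential rate λ, the posterior after n observations with total T = Σxᵢ is Gamma(α+n, β+T).
Sum of observations T = 10.97 milliseconds; n = 12.
Posterior: Gamma(2.5+12, 17.9+10.97) = Gamma(14.5, 28.87).
Var = α/β² = 0.017397.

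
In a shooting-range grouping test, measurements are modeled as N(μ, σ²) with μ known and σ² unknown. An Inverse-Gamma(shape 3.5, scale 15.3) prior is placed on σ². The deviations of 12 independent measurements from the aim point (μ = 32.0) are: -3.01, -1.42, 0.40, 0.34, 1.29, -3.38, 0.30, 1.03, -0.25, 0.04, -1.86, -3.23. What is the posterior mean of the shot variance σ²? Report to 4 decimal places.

With known mean μ and an Inverse-Gamma(α, β) prior on σ², the Normal likelihood is conjugate: posterior is Inv-Gamma(α + n/2, β + Σ(xᵢ−μ)²/2).
Σ(xᵢ−μ)² = (-3.01)² + (-1.42)² + (0.40)² + (0.34)² + (1.29)² + (-3.38)² + (0.30)² + (1.03)² + (-0.25)² + (0.04)² + (-1.86)² + (-3.23)² = 39.5481.
Posterior: Inv-Gamma(3.5 + 12/2, 15.3 + 39.5481/2) = Inv-Gamma(9.50, 35.07405).
E[σ²|data] = β/(α−1) = 35.07405/8.50 = 4.1264.

4.1264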